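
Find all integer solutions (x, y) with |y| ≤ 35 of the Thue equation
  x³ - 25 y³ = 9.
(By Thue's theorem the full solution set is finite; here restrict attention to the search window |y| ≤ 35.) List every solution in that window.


The equation is x³ - 25y³ = 9. For fixed y, x³ = 25·y³ + 9, so a solution requires the RHS to be a perfect cube.
Strategy: iterate y from -35 to 35, compute RHS = 25·y³ + 9, and check whether it is a (positive or negative) perfect cube.
Check small values of y:
  y = 0: RHS = 9 is not a perfect cube.
  y = 1: RHS = 34 is not a perfect cube.
  y = -1: RHS = -16 is not a perfect cube.
  y = 2: RHS = 209 is not a perfect cube.
  y = -2: RHS = -191 is not a perfect cube.
  y = 3: RHS = 684 is not a perfect cube.
  y = -3: RHS = -666 is not a perfect cube.
Continuing the search up to |y| = 35 finds no solutions either.
No (x, y) in the scanned range satisfies the equation.

No integer solutions with |y| ≤ 35.


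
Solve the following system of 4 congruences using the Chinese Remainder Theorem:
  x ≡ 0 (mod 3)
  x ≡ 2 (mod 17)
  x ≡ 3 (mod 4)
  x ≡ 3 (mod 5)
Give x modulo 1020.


Product of moduli M = 3 · 17 · 4 · 5 = 1020.
Merge one congruence at a time:
  Start: x ≡ 0 (mod 3).
  Combine with x ≡ 2 (mod 17); new modulus lcm = 51.
    Write x = 0 + 3·t and substitute into x ≡ 2 (mod 17): 3·t ≡ 2 − 0 = 2 (mod 17).
    The inverse of 3 mod 17 is 6 (since 3·6 = 18 = 1·17 + 1), so t ≡ 6·2 = 12 ≡ 12 (mod 17).
    Then x = 0 + 3·12 = 36, valid modulo lcm(3, 17) = 51: x ≡ 36 (mod 51).
  Combine with x ≡ 3 (mod 4); new modulus lcm = 204.
    Write x = 36 + 51·t and substitute into x ≡ 3 (mod 4): 51·t ≡ 3 − 36 = -33 (mod 4).
    Reduce coefficients mod 4: 3·t ≡ 3 (mod 4).
    The inverse of 3 mod 4 is 3 (since 3·3 = 9 = 2·4 + 1), so t ≡ 3·3 = 9 ≡ 1 (mod 4).
    Then x = 36 + 51·1 = 87, valid modulo lcm(51, 4) = 204: x ≡ 87 (mod 204).
  Combine with x ≡ 3 (mod 5); new modulus lcm = 1020.
    Write x = 87 + 204·t and substitute into x ≡ 3 (mod 5): 204·t ≡ 3 − 87 = -84 (mod 5).
    Reduce coefficients mod 5: 4·t ≡ 1 (mod 5).
    The inverse of 4 mod 5 is 4 (since 4·4 = 16 = 3·5 + 1), so t ≡ 4·1 = 4 ≡ 4 (mod 5).
    Then x = 87 + 204·4 = 903, valid modulo lcm(204, 5) = 1020: x ≡ 903 (mod 1020).
Verify against each original: 903 mod 3 = 0, 903 mod 17 = 2, 903 mod 4 = 3, 903 mod 5 = 3.

x ≡ 903 (mod 1020).


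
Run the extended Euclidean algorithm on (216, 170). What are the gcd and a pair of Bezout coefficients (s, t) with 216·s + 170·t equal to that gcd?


Euclidean algorithm on (216, 170) — divide until remainder is 0:
  216 = 1 · 170 + 46
  170 = 3 · 46 + 32
  46 = 1 · 32 + 14
  32 = 2 · 14 + 4
  14 = 3 · 4 + 2
  4 = 2 · 2 + 0
gcd(216, 170) = 2.
Track Bezout coefficients alongside the remainders: start with r₀ = 216 = a·1 + b·0 (s = 1, t = 0) and r₁ = 170 = a·0 + b·1 (s = 0, t = 1); each new remainder r_{k+1} = r_{k-1} − q_k·r_k inherits s_{k+1} = s_{k-1} − q_k·s_k, t_{k+1} = t_{k-1} − q_k·t_k, so r_k = a·s_k + b·t_k at every step:
  q = 1: r = 46, s = 1 − 1·0 = 1, t = 0 − 1·1 = -1  (check: 216·1 + 170·(-1) = 46)
  q = 3: r = 32, s = 0 − 3·1 = -3, t = 1 − 3·(-1) = 4  (check: 216·(-3) + 170·4 = 32)
  q = 1: r = 14, s = 1 − 1·(-3) = 4, t = -1 − 1·4 = -5  (check: 216·4 + 170·(-5) = 14)
  q = 2: r = 4, s = -3 − 2·4 = -11, t = 4 − 2·(-5) = 14  (check: 216·(-11) + 170·14 = 4)
  q = 3: r = 2, s = 4 − 3·(-11) = 37, t = -5 − 3·14 = -47  (check: 216·37 + 170·(-47) = 2)
The row with r = 2 (the gcd) gives the Bezout coefficients s = 37, t = -47.
Result: 216 · (37) + 170 · (-47) = 2.

gcd(216, 170) = 2; s = 37, t = -47 (check: 216·37 + 170·(-47) = 2).


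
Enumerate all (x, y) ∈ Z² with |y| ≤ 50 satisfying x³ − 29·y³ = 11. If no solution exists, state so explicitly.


The equation is x³ - 29y³ = 11. For fixed y, x³ = 29·y³ + 11, so a solution requires the RHS to be a perfect cube.
Strategy: iterate y from -50 to 50, compute RHS = 29·y³ + 11, and check whether it is a (positive or negative) perfect cube.
Check small values of y:
  y = 0: RHS = 11 is not a perfect cube.
  y = 1: RHS = 40 is not a perfect cube.
  y = -1: RHS = -18 is not a perfect cube.
  y = 2: RHS = 243 is not a perfect cube.
  y = -2: RHS = -221 is not a perfect cube.
  y = 3: RHS = 794 is not a perfect cube.
  y = -3: RHS = -772 is not a perfect cube.
Continuing the search up to |y| = 50 finds no solutions either.
No (x, y) in the scanned range satisfies the equation.

No integer solutions with |y| ≤ 50.


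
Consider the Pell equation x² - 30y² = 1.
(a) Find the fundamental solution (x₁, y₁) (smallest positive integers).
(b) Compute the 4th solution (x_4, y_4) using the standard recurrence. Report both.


Step 1: Find the fundamental solution (x₁, y₁) of x² - 30y² = 1.
  Expand √30 as a continued fraction. a₀ = ⌊√30⌋ = 5; iterate m_{k+1} = d_k·a_k − m_k, d_{k+1} = (30 − m_{k+1}²)/d_k, a_{k+1} = ⌊(a₀ + m_{k+1})/d_{k+1}⌋ (starting m₀ = 0, d₀ = 1), with convergents p_k = a_k·p_{k-1} + p_{k-2}, q_k = a_k·q_{k-1} + q_{k-2} (p₋₁ = 1, q₋₁ = 0):
  k = 0: a₀ = 5; p₀/q₀ = 5/1; p₀² − 30·q₀² = 25 − 30 = -5.
  k = 1: m = 5, d = 5, a = ⌊(5 + 5)/5⌋ = 2; p/q = (2·5 + 1)/(2·1 + 0) = 11/2; p² − 30·q² = 121 − 120 = 1.
  The first convergent with p² − 30·q² = 1 gives the fundamental solution (x₁, y₁) = (11, 2).
Step 2: Apply the recurrence (x_{n+1}, y_{n+1}) = (x₁x_n + 30y₁y_n, x₁y_n + y₁x_n) repeatedly.
  From (x_1, y_1) = (11, 2): x_2 = 11·11 + 30·2·2 = 241; y_2 = 11·2 + 2·11 = 44.
  From (x_2, y_2) = (241, 44): x_3 = 11·241 + 30·2·44 = 5291; y_3 = 11·44 + 2·241 = 966.
  From (x_3, y_3) = (5291, 966): x_4 = 11·5291 + 30·2·966 = 116161; y_4 = 11·966 + 2·5291 = 21208.
Step 3: Verify x_4² - 30·y_4² = 13493377921 - 13493377920 = 1 (should be 1). ✓

(x_1, y_1) = (11, 2); (x_4, y_4) = (116161, 21208).


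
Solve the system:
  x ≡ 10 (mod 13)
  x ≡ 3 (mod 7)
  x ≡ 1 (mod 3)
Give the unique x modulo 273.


Moduli 13, 7, 3 are pairwise coprime; by CRT there is a unique solution modulo M = 13 · 7 · 3 = 273.
Solve pairwise, accumulating the modulus:
  Start with x ≡ 10 (mod 13).
  Combine with x ≡ 3 (mod 7): since gcd(13, 7) = 1, we get a unique residue mod 91.
    Write x = 10 + 13·t and substitute into x ≡ 3 (mod 7): 13·t ≡ 3 − 10 = -7 (mod 7).
    Reduce coefficients mod 7: 6·t ≡ 0 (mod 7).
    The inverse of 6 mod 7 is 6 (since 6·6 = 36 = 5·7 + 1), so t ≡ 6·0 = 0 ≡ 0 (mod 7).
    Then x = 10 + 13·0 = 10, valid modulo lcm(13, 7) = 91: x ≡ 10 (mod 91).
  Combine with x ≡ 1 (mod 3): since gcd(91, 3) = 1, we get a unique residue mod 273.
    Write x = 10 + 91·t and substitute into x ≡ 1 (mod 3): 91·t ≡ 1 − 10 = -9 (mod 3).
    Reduce coefficients mod 3: 1·t ≡ 0 (mod 3).
    So t ≡ 0 (mod 3).
    Then x = 10 + 91·0 = 10, valid modulo lcm(91, 3) = 273: x ≡ 10 (mod 273).
Verify: 10 mod 13 = 10 ✓, 10 mod 7 = 3 ✓, 10 mod 3 = 1 ✓.

x ≡ 10 (mod 273).


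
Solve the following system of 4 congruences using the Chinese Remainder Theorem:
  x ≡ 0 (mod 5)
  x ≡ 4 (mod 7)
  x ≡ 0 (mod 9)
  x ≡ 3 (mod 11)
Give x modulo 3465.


Product of moduli M = 5 · 7 · 9 · 11 = 3465.
Merge one congruence at a time:
  Start: x ≡ 0 (mod 5).
  Combine with x ≡ 4 (mod 7); new modulus lcm = 35.
    Write x = 0 + 5·t and substitute into x ≡ 4 (mod 7): 5·t ≡ 4 − 0 = 4 (mod 7).
    The inverse of 5 mod 7 is 3 (since 5·3 = 15 = 2·7 + 1), so t ≡ 3·4 = 12 ≡ 5 (mod 7).
    Then x = 0 + 5·5 = 25, valid modulo lcm(5, 7) = 35: x ≡ 25 (mod 35).
  Combine with x ≡ 0 (mod 9); new modulus lcm = 315.
    Write x = 25 + 35·t and substitute into x ≡ 0 (mod 9): 35·t ≡ 0 − 25 = -25 (mod 9).
    Reduce coefficients mod 9: 8·t ≡ 2 (mod 9).
    The inverse of 8 mod 9 is 8 (since 8·8 = 64 = 7·9 + 1), so t ≡ 8·2 = 16 ≡ 7 (mod 9).
    Then x = 25 + 35·7 = 270, valid modulo lcm(35, 9) = 315: x ≡ 270 (mod 315).
  Combine with x ≡ 3 (mod 11); new modulus lcm = 3465.
    Write x = 270 + 315·t and substitute into x ≡ 3 (mod 11): 315·t ≡ 3 − 270 = -267 (mod 11).
    Reduce coefficients mod 11: 7·t ≡ 8 (mod 11).
    The inverse of 7 mod 11 is 8 (since 7·8 = 56 = 5·11 + 1), so t ≡ 8·8 = 64 ≡ 9 (mod 11).
    Then x = 270 + 315·9 = 3105, valid modulo lcm(315, 11) = 3465: x ≡ 3105 (mod 3465).
Verify against each original: 3105 mod 5 = 0, 3105 mod 7 = 4, 3105 mod 9 = 0, 3105 mod 11 = 3.

x ≡ 3105 (mod 3465).


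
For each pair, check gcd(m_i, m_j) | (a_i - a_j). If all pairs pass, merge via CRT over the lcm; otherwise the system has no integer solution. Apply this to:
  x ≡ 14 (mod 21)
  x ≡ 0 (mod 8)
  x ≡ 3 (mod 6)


Moduli 21, 8, 6 are not pairwise coprime, so CRT works modulo lcm(m_i) when all pairwise compatibility conditions hold.
Pairwise compatibility: gcd(m_i, m_j) must divide a_i - a_j for every pair.
Merge one congruence at a time:
  Start: x ≡ 14 (mod 21).
  Combine with x ≡ 0 (mod 8): gcd(21, 8) = 1; 0 - 14 = -14, which IS divisible by 1, so compatible.
    Write x = 14 + 21·t and substitute into x ≡ 0 (mod 8): 21·t ≡ 0 − 14 = -14 (mod 8).
    Reduce coefficients mod 8: 5·t ≡ 2 (mod 8).
    The inverse of 5 mod 8 is 5 (since 5·5 = 25 = 3·8 + 1), so t ≡ 5·2 = 10 ≡ 2 (mod 8).
    Then x = 14 + 21·2 = 56, valid modulo lcm(21, 8) = 168: x ≡ 56 (mod 168).
  Combine with x ≡ 3 (mod 6): gcd(168, 6) = 6, and 3 - 56 = -53 is NOT divisible by 6.
    ⇒ system is inconsistent (no integer solution).

No solution (the system is inconsistent).


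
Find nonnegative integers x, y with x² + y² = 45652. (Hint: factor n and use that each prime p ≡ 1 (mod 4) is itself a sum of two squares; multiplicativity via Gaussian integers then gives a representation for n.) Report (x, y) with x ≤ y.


Step 1: Factor n = 45652 = 2^2 · 101 · 113.
Step 2: Check the mod-4 condition on each prime factor: 2 = 2 (special); 101 ≡ 1 (mod 4), exponent 1; 113 ≡ 1 (mod 4), exponent 1.
All primes ≡ 3 (mod 4) appear to even exponent (or don't appear), so by the two-squares theorem n IS expressible as a sum of two squares.
Step 3: Build a representation. Group n = k² · m with k = 2 and m = 101 · 113 = 11413 (a product of primes ≡ 1 (mod 4)); a representation of m scales to one of n via (k·x)² + (k·y)² = k²(x² + y²). Each prime p ≡ 1 (mod 4) is itself a sum of two squares; find a² by testing p − a² for a perfect square:
  101: 101 − 1² = 100 = 10² ⇒ 101 = 1² + 10².
  113: 113 − 1² = 112, 113 − 2² = 109, 113 − 3² = 104, 113 − 4² = 97, 113 − 5² = 88, 113 − 6² = 77, 113 − 7² = 64 = 8² ⇒ 113 = 7² + 8².
  Combine using the Brahmagupta–Fibonacci identity (a² + b²)(c² + d²) = (ac − bd)² + (ad + bc)² = (ac + bd)² + (ad − bc)²:
  101 · 113 = 11413: from (1² + 10²)(7² + 8²), take (1·7 − 10·8, 1·8 + 10·7) = (7 − 80, 8 + 70) = (-73, 78); dropping signs (only squares matter) gives (73, 78); check 73² + 78² = 5329 + 6084 = 11413 ✓.
  Scale by k = 2: (2·73, 2·78) = (146, 156).
Step 4: Order so x ≤ y and verify: 146² + 156² = 21316 + 24336 = 45652 = n. ✓

n = 45652 = 146² + 156² (one valid representation with x ≤ y).


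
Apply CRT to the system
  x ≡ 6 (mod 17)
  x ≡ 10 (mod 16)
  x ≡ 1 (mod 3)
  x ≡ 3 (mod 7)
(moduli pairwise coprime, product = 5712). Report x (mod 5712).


Product of moduli M = 17 · 16 · 3 · 7 = 5712.
Merge one congruence at a time:
  Start: x ≡ 6 (mod 17).
  Combine with x ≡ 10 (mod 16); new modulus lcm = 272.
    Write x = 6 + 17·t and substitute into x ≡ 10 (mod 16): 17·t ≡ 10 − 6 = 4 (mod 16).
    Reduce coefficients mod 16: 1·t ≡ 4 (mod 16).
    So t ≡ 4 (mod 16).
    Then x = 6 + 17·4 = 74, valid modulo lcm(17, 16) = 272: x ≡ 74 (mod 272).
  Combine with x ≡ 1 (mod 3); new modulus lcm = 816.
    Write x = 74 + 272·t and substitute into x ≡ 1 (mod 3): 272·t ≡ 1 − 74 = -73 (mod 3).
    Reduce coefficients mod 3: 2·t ≡ 2 (mod 3).
    The inverse of 2 mod 3 is 2 (since 2·2 = 4 = 1·3 + 1), so t ≡ 2·2 = 4 ≡ 1 (mod 3).
    Then x = 74 + 272·1 = 346, valid modulo lcm(272, 3) = 816: x ≡ 346 (mod 816).
  Combine with x ≡ 3 (mod 7); new modulus lcm = 5712.
    Write x = 346 + 816·t and substitute into x ≡ 3 (mod 7): 816·t ≡ 3 − 346 = -343 (mod 7).
    Reduce coefficients mod 7: 4·t ≡ 0 (mod 7).
    The inverse of 4 mod 7 is 2 (since 4·2 = 8 = 1·7 + 1), so t ≡ 2·0 = 0 ≡ 0 (mod 7).
    Then x = 346 + 816·0 = 346, valid modulo lcm(816, 7) = 5712: x ≡ 346 (mod 5712).
Verify against each original: 346 mod 17 = 6, 346 mod 16 = 10, 346 mod 3 = 1, 346 mod 7 = 3.

x ≡ 346 (mod 5712).


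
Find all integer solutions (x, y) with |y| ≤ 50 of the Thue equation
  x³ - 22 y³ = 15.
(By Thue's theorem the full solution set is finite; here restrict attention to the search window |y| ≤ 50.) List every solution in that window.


The equation is x³ - 22y³ = 15. For fixed y, x³ = 22·y³ + 15, so a solution requires the RHS to be a perfect cube.
Strategy: iterate y from -50 to 50, compute RHS = 22·y³ + 15, and check whether it is a (positive or negative) perfect cube.
Check small values of y:
  y = 0: RHS = 15 is not a perfect cube.
  y = 1: RHS = 37 is not a perfect cube.
  y = -1: RHS = -7 is not a perfect cube.
  y = 2: RHS = 191 is not a perfect cube.
  y = -2: RHS = -161 is not a perfect cube.
  y = 3: RHS = 609 is not a perfect cube.
  y = -3: RHS = -579 is not a perfect cube.
Continuing the search up to |y| = 50 finds no solutions either.
No (x, y) in the scanned range satisfies the equation.

No integer solutions with |y| ≤ 50.


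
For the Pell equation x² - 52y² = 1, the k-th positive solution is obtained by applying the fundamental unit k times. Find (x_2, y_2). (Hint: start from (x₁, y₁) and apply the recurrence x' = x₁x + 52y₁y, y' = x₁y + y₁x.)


Step 1: Find the fundamental solution (x₁, y₁) of x² - 52y² = 1.
  Expand √52 as a continued fraction. a₀ = ⌊√52⌋ = 7; iterate m_{k+1} = d_k·a_k − m_k, d_{k+1} = (52 − m_{k+1}²)/d_k, a_{k+1} = ⌊(a₀ + m_{k+1})/d_{k+1}⌋ (starting m₀ = 0, d₀ = 1), with convergents p_k = a_k·p_{k-1} + p_{k-2}, q_k = a_k·q_{k-1} + q_{k-2} (p₋₁ = 1, q₋₁ = 0):
  k = 0: a₀ = 7; p₀/q₀ = 7/1; p₀² − 52·q₀² = 49 − 52 = -3.
  k = 1: m = 7, d = 3, a = ⌊(7 + 7)/3⌋ = 4; p/q = (4·7 + 1)/(4·1 + 0) = 29/4; p² − 52·q² = 841 − 832 = 9.
  k = 2: m = 5, d = 9, a = ⌊(7 + 5)/9⌋ = 1; p/q = (1·29 + 7)/(1·4 + 1) = 36/5; p² − 52·q² = 1296 − 1300 = -4.
  k = 3: m = 4, d = 4, a = ⌊(7 + 4)/4⌋ = 2; p/q = (2·36 + 29)/(2·5 + 4) = 101/14; p² − 52·q² = 10201 − 10192 = 9.
  k = 4: m = 4, d = 9, a = ⌊(7 + 4)/9⌋ = 1; p/q = (1·101 + 36)/(1·14 + 5) = 137/19; p² − 52·q² = 18769 − 18772 = -3.
  k = 5: m = 5, d = 3, a = ⌊(7 + 5)/3⌋ = 4; p/q = (4·137 + 101)/(4·19 + 14) = 649/90; p² − 52·q² = 421201 − 421200 = 1.
  The first convergent with p² − 52·q² = 1 gives the fundamental solution (x₁, y₁) = (649, 90).
Step 2: Apply the recurrence (x_{n+1}, y_{n+1}) = (x₁x_n + 52y₁y_n, x₁y_n + y₁x_n) repeatedly.
  From (x_1, y_1) = (649, 90): x_2 = 649·649 + 52·90·90 = 842401; y_2 = 649·90 + 90·649 = 116820.
Step 3: Verify x_2² - 52·y_2² = 709639444801 - 709639444800 = 1 (should be 1). ✓

(x_1, y_1) = (649, 90); (x_2, y_2) = (842401, 116820).


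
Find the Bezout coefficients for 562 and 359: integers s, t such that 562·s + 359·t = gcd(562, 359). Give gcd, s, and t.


Euclidean algorithm on (562, 359) — divide until remainder is 0:
  562 = 1 · 359 + 203
  359 = 1 · 203 + 156
  203 = 1 · 156 + 47
  156 = 3 · 47 + 15
  47 = 3 · 15 + 2
  15 = 7 · 2 + 1
  2 = 2 · 1 + 0
gcd(562, 359) = 1.
Track Bezout coefficients alongside the remainders: start with r₀ = 562 = a·1 + b·0 (s = 1, t = 0) and r₁ = 359 = a·0 + b·1 (s = 0, t = 1); each new remainder r_{k+1} = r_{k-1} − q_k·r_k inherits s_{k+1} = s_{k-1} − q_k·s_k, t_{k+1} = t_{k-1} − q_k·t_k, so r_k = a·s_k + b·t_k at every step:
  q = 1: r = 203, s = 1 − 1·0 = 1, t = 0 − 1·1 = -1  (check: 562·1 + 359·(-1) = 203)
  q = 1: r = 156, s = 0 − 1·1 = -1, t = 1 − 1·(-1) = 2  (check: 562·(-1) + 359·2 = 156)
  q = 1: r = 47, s = 1 − 1·(-1) = 2, t = -1 − 1·2 = -3  (check: 562·2 + 359·(-3) = 47)
  q = 3: r = 15, s = -1 − 3·2 = -7, t = 2 − 3·(-3) = 11  (check: 562·(-7) + 359·11 = 15)
  q = 3: r = 2, s = 2 − 3·(-7) = 23, t = -3 − 3·11 = -36  (check: 562·23 + 359·(-36) = 2)
  q = 7: r = 1, s = -7 − 7·23 = -168, t = 11 − 7·(-36) = 263  (check: 562·(-168) + 359·263 = 1)
The row with r = 1 (the gcd) gives the Bezout coefficients s = -168, t = 263.
Result: 562 · (-168) + 359 · (263) = 1.

gcd(562, 359) = 1; s = -168, t = 263 (check: 562·(-168) + 359·263 = 1).


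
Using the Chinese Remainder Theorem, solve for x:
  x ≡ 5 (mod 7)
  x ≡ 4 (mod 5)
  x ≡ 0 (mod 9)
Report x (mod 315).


Moduli 7, 5, 9 are pairwise coprime; by CRT there is a unique solution modulo M = 7 · 5 · 9 = 315.
Solve pairwise, accumulating the modulus:
  Start with x ≡ 5 (mod 7).
  Combine with x ≡ 4 (mod 5): since gcd(7, 5) = 1, we get a unique residue mod 35.
    Write x = 5 + 7·t and substitute into x ≡ 4 (mod 5): 7·t ≡ 4 − 5 = -1 (mod 5).
    Reduce coefficients mod 5: 2·t ≡ 4 (mod 5).
    The inverse of 2 mod 5 is 3 (since 2·3 = 6 = 1·5 + 1), so t ≡ 3·4 = 12 ≡ 2 (mod 5).
    Then x = 5 + 7·2 = 19, valid modulo lcm(7, 5) = 35: x ≡ 19 (mod 35).
  Combine with x ≡ 0 (mod 9): since gcd(35, 9) = 1, we get a unique residue mod 315.
    Write x = 19 + 35·t and substitute into x ≡ 0 (mod 9): 35·t ≡ 0 − 19 = -19 (mod 9).
    Reduce coefficients mod 9: 8·t ≡ 8 (mod 9).
    The inverse of 8 mod 9 is 8 (since 8·8 = 64 = 7·9 + 1), so t ≡ 8·8 = 64 ≡ 1 (mod 9).
    Then x = 19 + 35·1 = 54, valid modulo lcm(35, 9) = 315: x ≡ 54 (mod 315).
Verify: 54 mod 7 = 5 ✓, 54 mod 5 = 4 ✓, 54 mod 9 = 0 ✓.

x ≡ 54 (mod 315).


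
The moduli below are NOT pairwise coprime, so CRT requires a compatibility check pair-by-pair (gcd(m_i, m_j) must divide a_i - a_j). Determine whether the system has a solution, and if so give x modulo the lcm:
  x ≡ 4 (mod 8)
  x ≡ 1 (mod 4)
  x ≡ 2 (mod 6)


Moduli 8, 4, 6 are not pairwise coprime, so CRT works modulo lcm(m_i) when all pairwise compatibility conditions hold.
Pairwise compatibility: gcd(m_i, m_j) must divide a_i - a_j for every pair.
Merge one congruence at a time:
  Start: x ≡ 4 (mod 8).
  Combine with x ≡ 1 (mod 4): gcd(8, 4) = 4, and 1 - 4 = -3 is NOT divisible by 4.
    ⇒ system is inconsistent (no integer solution).

No solution (the system is inconsistent).


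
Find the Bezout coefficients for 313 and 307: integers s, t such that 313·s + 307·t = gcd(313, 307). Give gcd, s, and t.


Euclidean algorithm on (313, 307) — divide until remainder is 0:
  313 = 1 · 307 + 6
  307 = 51 · 6 + 1
  6 = 6 · 1 + 0
gcd(313, 307) = 1.
Track Bezout coefficients alongside the remainders: start with r₀ = 313 = a·1 + b·0 (s = 1, t = 0) and r₁ = 307 = a·0 + b·1 (s = 0, t = 1); each new remainder r_{k+1} = r_{k-1} − q_k·r_k inherits s_{k+1} = s_{k-1} − q_k·s_k, t_{k+1} = t_{k-1} − q_k·t_k, so r_k = a·s_k + b·t_k at every step:
  q = 1: r = 6, s = 1 − 1·0 = 1, t = 0 − 1·1 = -1  (check: 313·1 + 307·(-1) = 6)
  q = 51: r = 1, s = 0 − 51·1 = -51, t = 1 − 51·(-1) = 52  (check: 313·(-51) + 307·52 = 1)
The row with r = 1 (the gcd) gives the Bezout coefficients s = -51, t = 52.
Result: 313 · (-51) + 307 · (52) = 1.

gcd(313, 307) = 1; s = -51, t = 52 (check: 313·(-51) + 307·52 = 1).


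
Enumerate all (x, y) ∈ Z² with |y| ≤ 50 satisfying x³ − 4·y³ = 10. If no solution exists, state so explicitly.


The equation is x³ - 4y³ = 10. For fixed y, x³ = 4·y³ + 10, so a solution requires the RHS to be a perfect cube.
Strategy: iterate y from -50 to 50, compute RHS = 4·y³ + 10, and check whether it is a (positive or negative) perfect cube.
Check small values of y:
  y = 0: RHS = 10 is not a perfect cube.
  y = 1: RHS = 14 is not a perfect cube.
  y = -1: RHS = 6 is not a perfect cube.
  y = 2: RHS = 42 is not a perfect cube.
  y = -2: RHS = -22 is not a perfect cube.
  y = 3: RHS = 118 is not a perfect cube.
  y = -3: RHS = -98 is not a perfect cube.
Continuing the search up to |y| = 50 finds no solutions either.
No (x, y) in the scanned range satisfies the equation.

No integer solutions with |y| ≤ 50.


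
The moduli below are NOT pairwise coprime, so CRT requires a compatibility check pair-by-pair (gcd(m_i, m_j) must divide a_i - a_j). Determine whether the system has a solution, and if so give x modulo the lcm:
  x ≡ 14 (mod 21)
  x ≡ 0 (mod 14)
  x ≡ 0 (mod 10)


Moduli 21, 14, 10 are not pairwise coprime, so CRT works modulo lcm(m_i) when all pairwise compatibility conditions hold.
Pairwise compatibility: gcd(m_i, m_j) must divide a_i - a_j for every pair.
Merge one congruence at a time:
  Start: x ≡ 14 (mod 21).
  Combine with x ≡ 0 (mod 14): gcd(21, 14) = 7; 0 - 14 = -14, which IS divisible by 7, so compatible.
    Write x = 14 + 21·t and substitute into x ≡ 0 (mod 14): 21·t ≡ 0 − 14 = -14 (mod 14).
    Divide the congruence (and modulus) by g = 7: 3·t ≡ -2 (mod 2).
    Reduce coefficients mod 2: 1·t ≡ 0 (mod 2).
    So t ≡ 0 (mod 2).
    Then x = 14 + 21·0 = 14, valid modulo lcm(21, 14) = 42: x ≡ 14 (mod 42).
  Combine with x ≡ 0 (mod 10): gcd(42, 10) = 2; 0 - 14 = -14, which IS divisible by 2, so compatible.
    Write x = 14 + 42·t and substitute into x ≡ 0 (mod 10): 42·t ≡ 0 − 14 = -14 (mod 10).
    Divide the congruence (and modulus) by g = 2: 21·t ≡ -7 (mod 5).
    Reduce coefficients mod 5: 1·t ≡ 3 (mod 5).
    So t ≡ 3 (mod 5).
    Then x = 14 + 42·3 = 140, valid modulo lcm(42, 10) = 210: x ≡ 140 (mod 210).
Verify: 140 mod 21 = 14, 140 mod 14 = 0, 140 mod 10 = 0.

x ≡ 140 (mod 210).


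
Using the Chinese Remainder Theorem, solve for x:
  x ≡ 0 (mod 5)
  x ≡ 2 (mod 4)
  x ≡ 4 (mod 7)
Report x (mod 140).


Moduli 5, 4, 7 are pairwise coprime; by CRT there is a unique solution modulo M = 5 · 4 · 7 = 140.
Solve pairwise, accumulating the modulus:
  Start with x ≡ 0 (mod 5).
  Combine with x ≡ 2 (mod 4): since gcd(5, 4) = 1, we get a unique residue mod 20.
    Write x = 0 + 5·t and substitute into x ≡ 2 (mod 4): 5·t ≡ 2 − 0 = 2 (mod 4).
    Reduce coefficients mod 4: 1·t ≡ 2 (mod 4).
    So t ≡ 2 (mod 4).
    Then x = 0 + 5·2 = 10, valid modulo lcm(5, 4) = 20: x ≡ 10 (mod 20).
  Combine with x ≡ 4 (mod 7): since gcd(20, 7) = 1, we get a unique residue mod 140.
    Write x = 10 + 20·t and substitute into x ≡ 4 (mod 7): 20·t ≡ 4 − 10 = -6 (mod 7).
    Reduce coefficients mod 7: 6·t ≡ 1 (mod 7).
    The inverse of 6 mod 7 is 6 (since 6·6 = 36 = 5·7 + 1), so t ≡ 6·1 = 6 ≡ 6 (mod 7).
    Then x = 10 + 20·6 = 130, valid modulo lcm(20, 7) = 140: x ≡ 130 (mod 140).
Verify: 130 mod 5 = 0 ✓, 130 mod 4 = 2 ✓, 130 mod 7 = 4 ✓.

x ≡ 130 (mod 140).


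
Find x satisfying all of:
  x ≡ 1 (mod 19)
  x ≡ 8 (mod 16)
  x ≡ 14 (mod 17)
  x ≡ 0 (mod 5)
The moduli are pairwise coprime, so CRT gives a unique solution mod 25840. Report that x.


Product of moduli M = 19 · 16 · 17 · 5 = 25840.
Merge one congruence at a time:
  Start: x ≡ 1 (mod 19).
  Combine with x ≡ 8 (mod 16); new modulus lcm = 304.
    Write x = 1 + 19·t and substitute into x ≡ 8 (mod 16): 19·t ≡ 8 − 1 = 7 (mod 16).
    Reduce coefficients mod 16: 3·t ≡ 7 (mod 16).
    The inverse of 3 mod 16 is 11 (since 3·11 = 33 = 2·16 + 1), so t ≡ 11·7 = 77 ≡ 13 (mod 16).
    Then x = 1 + 19·13 = 248, valid modulo lcm(19, 16) = 304: x ≡ 248 (mod 304).
  Combine with x ≡ 14 (mod 17); new modulus lcm = 5168.
    Write x = 248 + 304·t and substitute into x ≡ 14 (mod 17): 304·t ≡ 14 − 248 = -234 (mod 17).
    Reduce coefficients mod 17: 15·t ≡ 4 (mod 17).
    The inverse of 15 mod 17 is 8 (since 15·8 = 120 = 7·17 + 1), so t ≡ 8·4 = 32 ≡ 15 (mod 17).
    Then x = 248 + 304·15 = 4808, valid modulo lcm(304, 17) = 5168: x ≡ 4808 (mod 5168).
  Combine with x ≡ 0 (mod 5); new modulus lcm = 25840.
    Write x = 4808 + 5168·t and substitute into x ≡ 0 (mod 5): 5168·t ≡ 0 − 4808 = -4808 (mod 5).
    Reduce coefficients mod 5: 3·t ≡ 2 (mod 5).
    The inverse of 3 mod 5 is 2 (since 3·2 = 6 = 1·5 + 1), so t ≡ 2·2 = 4 ≡ 4 (mod 5).
    Then x = 4808 + 5168·4 = 25480, valid modulo lcm(5168, 5) = 25840: x ≡ 25480 (mod 25840).
Verify against each original: 25480 mod 19 = 1, 25480 mod 16 = 8, 25480 mod 17 = 14, 25480 mod 5 = 0.

x ≡ 25480 (mod 25840).


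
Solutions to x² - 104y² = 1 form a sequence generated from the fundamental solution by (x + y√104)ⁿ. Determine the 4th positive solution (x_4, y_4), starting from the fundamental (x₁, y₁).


Step 1: Find the fundamental solution (x₁, y₁) of x² - 104y² = 1.
  Expand √104 as a continued fraction. a₀ = ⌊√104⌋ = 10; iterate m_{k+1} = d_k·a_k − m_k, d_{k+1} = (104 − m_{k+1}²)/d_k, a_{k+1} = ⌊(a₀ + m_{k+1})/d_{k+1}⌋ (starting m₀ = 0, d₀ = 1), with convergents p_k = a_k·p_{k-1} + p_{k-2}, q_k = a_k·q_{k-1} + q_{k-2} (p₋₁ = 1, q₋₁ = 0):
  k = 0: a₀ = 10; p₀/q₀ = 10/1; p₀² − 104·q₀² = 100 − 104 = -4.
  k = 1: m = 10, d = 4, a = ⌊(10 + 10)/4⌋ = 5; p/q = (5·10 + 1)/(5·1 + 0) = 51/5; p² − 104·q² = 2601 − 2600 = 1.
  The first convergent with p² − 104·q² = 1 gives the fundamental solution (x₁, y₁) = (51, 5).
Step 2: Apply the recurrence (x_{n+1}, y_{n+1}) = (x₁x_n + 104y₁y_n, x₁y_n + y₁x_n) repeatedly.
  From (x_1, y_1) = (51, 5): x_2 = 51·51 + 104·5·5 = 5201; y_2 = 51·5 + 5·51 = 510.
  From (x_2, y_2) = (5201, 510): x_3 = 51·5201 + 104·5·510 = 530451; y_3 = 51·510 + 5·5201 = 52015.
  From (x_3, y_3) = (530451, 52015): x_4 = 51·530451 + 104·5·52015 = 54100801; y_4 = 51·52015 + 5·530451 = 5305020.
Step 3: Verify x_4² - 104·y_4² = 2926896668841601 - 2926896668841600 = 1 (should be 1). ✓

(x_1, y_1) = (51, 5); (x_4, y_4) = (54100801, 5305020).


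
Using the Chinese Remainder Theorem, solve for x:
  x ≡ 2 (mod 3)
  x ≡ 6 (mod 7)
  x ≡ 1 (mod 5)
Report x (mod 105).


Moduli 3, 7, 5 are pairwise coprime; by CRT there is a unique solution modulo M = 3 · 7 · 5 = 105.
Solve pairwise, accumulating the modulus:
  Start with x ≡ 2 (mod 3).
  Combine with x ≡ 6 (mod 7): since gcd(3, 7) = 1, we get a unique residue mod 21.
    Write x = 2 + 3·t and substitute into x ≡ 6 (mod 7): 3·t ≡ 6 − 2 = 4 (mod 7).
    The inverse of 3 mod 7 is 5 (since 3·5 = 15 = 2·7 + 1), so t ≡ 5·4 = 20 ≡ 6 (mod 7).
    Then x = 2 + 3·6 = 20, valid modulo lcm(3, 7) = 21: x ≡ 20 (mod 21).
  Combine with x ≡ 1 (mod 5): since gcd(21, 5) = 1, we get a unique residue mod 105.
    Write x = 20 + 21·t and substitute into x ≡ 1 (mod 5): 21·t ≡ 1 − 20 = -19 (mod 5).
    Reduce coefficients mod 5: 1·t ≡ 1 (mod 5).
    So t ≡ 1 (mod 5).
    Then x = 20 + 21·1 = 41, valid modulo lcm(21, 5) = 105: x ≡ 41 (mod 105).
Verify: 41 mod 3 = 2 ✓, 41 mod 7 = 6 ✓, 41 mod 5 = 1 ✓.

x ≡ 41 (mod 105).


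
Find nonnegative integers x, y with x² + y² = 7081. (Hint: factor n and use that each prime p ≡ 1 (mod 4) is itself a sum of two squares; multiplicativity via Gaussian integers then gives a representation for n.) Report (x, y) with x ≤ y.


Step 1: Factor n = 7081 = 73 · 97.
Step 2: Check the mod-4 condition on each prime factor: 73 ≡ 1 (mod 4), exponent 1; 97 ≡ 1 (mod 4), exponent 1.
All primes ≡ 3 (mod 4) appear to even exponent (or don't appear), so by the two-squares theorem n IS expressible as a sum of two squares.
Step 3: Build a representation. Here n = 73 · 97 is a product of primes ≡ 1 (mod 4). Each prime p ≡ 1 (mod 4) is itself a sum of two squares; find a² by testing p − a² for a perfect square:
  73: 73 − 1² = 72, 73 − 2² = 69, 73 − 3² = 64 = 8² ⇒ 73 = 3² + 8².
  97: 97 − 1² = 96, 97 − 2² = 93, 97 − 3² = 88, 97 − 4² = 81 = 9² ⇒ 97 = 4² + 9².
  Combine using the Brahmagupta–Fibonacci identity (a² + b²)(c² + d²) = (ac − bd)² + (ad + bc)² = (ac + bd)² + (ad − bc)²:
  73 · 97 = 7081: from (3² + 8²)(4² + 9²), take (3·4 − 8·9, 3·9 + 8·4) = (12 − 72, 27 + 32) = (-60, 59); dropping signs (only squares matter) gives (60, 59); check 60² + 59² = 3600 + 3481 = 7081 ✓.
Step 4: Order so x ≤ y and verify: 59² + 60² = 3481 + 3600 = 7081 = n. ✓

n = 7081 = 59² + 60² (one valid representation with x ≤ y).


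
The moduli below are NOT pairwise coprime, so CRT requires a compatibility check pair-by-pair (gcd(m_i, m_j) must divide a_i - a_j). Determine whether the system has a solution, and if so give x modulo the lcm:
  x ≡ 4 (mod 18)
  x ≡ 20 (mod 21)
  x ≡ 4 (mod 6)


Moduli 18, 21, 6 are not pairwise coprime, so CRT works modulo lcm(m_i) when all pairwise compatibility conditions hold.
Pairwise compatibility: gcd(m_i, m_j) must divide a_i - a_j for every pair.
Merge one congruence at a time:
  Start: x ≡ 4 (mod 18).
  Combine with x ≡ 20 (mod 21): gcd(18, 21) = 3, and 20 - 4 = 16 is NOT divisible by 3.
    ⇒ system is inconsistent (no integer solution).

No solution (the system is inconsistent).


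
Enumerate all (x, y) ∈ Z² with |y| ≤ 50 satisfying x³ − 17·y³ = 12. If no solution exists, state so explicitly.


The equation is x³ - 17y³ = 12. For fixed y, x³ = 17·y³ + 12, so a solution requires the RHS to be a perfect cube.
Strategy: iterate y from -50 to 50, compute RHS = 17·y³ + 12, and check whether it is a (positive or negative) perfect cube.
Check small values of y:
  y = 0: RHS = 12 is not a perfect cube.
  y = 1: RHS = 29 is not a perfect cube.
  y = -1: RHS = -5 is not a perfect cube.
  y = 2: RHS = 148 is not a perfect cube.
  y = -2: RHS = -124 is not a perfect cube.
  y = 3: RHS = 471 is not a perfect cube.
  y = -3: RHS = -447 is not a perfect cube.
Continuing the search up to |y| = 50 finds no solutions either.
No (x, y) in the scanned range satisfies the equation.

No integer solutions with |y| ≤ 50.


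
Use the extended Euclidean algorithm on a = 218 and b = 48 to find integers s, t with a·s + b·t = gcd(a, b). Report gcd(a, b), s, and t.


Euclidean algorithm on (218, 48) — divide until remainder is 0:
  218 = 4 · 48 + 26
  48 = 1 · 26 + 22
  26 = 1 · 22 + 4
  22 = 5 · 4 + 2
  4 = 2 · 2 + 0
gcd(218, 48) = 2.
Track Bezout coefficients alongside the remainders: start with r₀ = 218 = a·1 + b·0 (s = 1, t = 0) and r₁ = 48 = a·0 + b·1 (s = 0, t = 1); each new remainder r_{k+1} = r_{k-1} − q_k·r_k inherits s_{k+1} = s_{k-1} − q_k·s_k, t_{k+1} = t_{k-1} − q_k·t_k, so r_k = a·s_k + b·t_k at every step:
  q = 4: r = 26, s = 1 − 4·0 = 1, t = 0 − 4·1 = -4  (check: 218·1 + 48·(-4) = 26)
  q = 1: r = 22, s = 0 − 1·1 = -1, t = 1 − 1·(-4) = 5  (check: 218·(-1) + 48·5 = 22)
  q = 1: r = 4, s = 1 − 1·(-1) = 2, t = -4 − 1·5 = -9  (check: 218·2 + 48·(-9) = 4)
  q = 5: r = 2, s = -1 − 5·2 = -11, t = 5 − 5·(-9) = 50  (check: 218·(-11) + 48·50 = 2)
The row with r = 2 (the gcd) gives the Bezout coefficients s = -11, t = 50.
Result: 218 · (-11) + 48 · (50) = 2.

gcd(218, 48) = 2; s = -11, t = 50 (check: 218·(-11) + 48·50 = 2).


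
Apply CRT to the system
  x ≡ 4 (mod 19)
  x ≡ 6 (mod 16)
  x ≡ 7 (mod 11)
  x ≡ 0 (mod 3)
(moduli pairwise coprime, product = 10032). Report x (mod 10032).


Product of moduli M = 19 · 16 · 11 · 3 = 10032.
Merge one congruence at a time:
  Start: x ≡ 4 (mod 19).
  Combine with x ≡ 6 (mod 16); new modulus lcm = 304.
    Write x = 4 + 19·t and substitute into x ≡ 6 (mod 16): 19·t ≡ 6 − 4 = 2 (mod 16).
    Reduce coefficients mod 16: 3·t ≡ 2 (mod 16).
    The inverse of 3 mod 16 is 11 (since 3·11 = 33 = 2·16 + 1), so t ≡ 11·2 = 22 ≡ 6 (mod 16).
    Then x = 4 + 19·6 = 118, valid modulo lcm(19, 16) = 304: x ≡ 118 (mod 304).
  Combine with x ≡ 7 (mod 11); new modulus lcm = 3344.
    Write x = 118 + 304·t and substitute into x ≡ 7 (mod 11): 304·t ≡ 7 − 118 = -111 (mod 11).
    Reduce coefficients mod 11: 7·t ≡ 10 (mod 11).
    The inverse of 7 mod 11 is 8 (since 7·8 = 56 = 5·11 + 1), so t ≡ 8·10 = 80 ≡ 3 (mod 11).
    Then x = 118 + 304·3 = 1030, valid modulo lcm(304, 11) = 3344: x ≡ 1030 (mod 3344).
  Combine with x ≡ 0 (mod 3); new modulus lcm = 10032.
    Write x = 1030 + 3344·t and substitute into x ≡ 0 (mod 3): 3344·t ≡ 0 − 1030 = -1030 (mod 3).
    Reduce coefficients mod 3: 2·t ≡ 2 (mod 3).
    The inverse of 2 mod 3 is 2 (since 2·2 = 4 = 1·3 + 1), so t ≡ 2·2 = 4 ≡ 1 (mod 3).
    Then x = 1030 + 3344·1 = 4374, valid modulo lcm(3344, 3) = 10032: x ≡ 4374 (mod 10032).
Verify against each original: 4374 mod 19 = 4, 4374 mod 16 = 6, 4374 mod 11 = 7, 4374 mod 3 = 0.

x ≡ 4374 (mod 10032).


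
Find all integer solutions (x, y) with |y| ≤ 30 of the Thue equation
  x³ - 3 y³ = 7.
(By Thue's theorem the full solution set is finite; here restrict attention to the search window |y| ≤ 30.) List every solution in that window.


The equation is x³ - 3y³ = 7. For fixed y, x³ = 3·y³ + 7, so a solution requires the RHS to be a perfect cube.
Strategy: iterate y from -30 to 30, compute RHS = 3·y³ + 7, and check whether it is a (positive or negative) perfect cube.
Check small values of y:
  y = 0: RHS = 7 is not a perfect cube.
  y = 1: RHS = 10 is not a perfect cube.
  y = -1: RHS = 4 is not a perfect cube.
  y = 2: RHS = 31 is not a perfect cube.
  y = -2: RHS = -17 is not a perfect cube.
  y = 3: RHS = 88 is not a perfect cube.
  y = -3: RHS = -74 is not a perfect cube.
Continuing the search up to |y| = 30 finds no solutions either.
No (x, y) in the scanned range satisfies the equation.

No integer solutions with |y| ≤ 30.


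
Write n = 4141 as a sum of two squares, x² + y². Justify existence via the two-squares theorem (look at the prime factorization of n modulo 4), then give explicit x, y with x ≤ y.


Step 1: Factor n = 4141 = 41 · 101.
Step 2: Check the mod-4 condition on each prime factor: 41 ≡ 1 (mod 4), exponent 1; 101 ≡ 1 (mod 4), exponent 1.
All primes ≡ 3 (mod 4) appear to even exponent (or don't appear), so by the two-squares theorem n IS expressible as a sum of two squares.
Step 3: Build a representation. Here n = 41 · 101 is a product of primes ≡ 1 (mod 4). Each prime p ≡ 1 (mod 4) is itself a sum of two squares; find a² by testing p − a² for a perfect square:
  41: 41 − 1² = 40, 41 − 2² = 37, 41 − 3² = 32, 41 − 4² = 25 = 5² ⇒ 41 = 4² + 5².
  101: 101 − 1² = 100 = 10² ⇒ 101 = 1² + 10².
  Combine using the Brahmagupta–Fibonacci identity (a² + b²)(c² + d²) = (ac − bd)² + (ad + bc)² = (ac + bd)² + (ad − bc)²:
  41 · 101 = 4141: from (4² + 5²)(1² + 10²), take (4·1 − 5·10, 4·10 + 5·1) = (4 − 50, 40 + 5) = (-46, 45); dropping signs (only squares matter) gives (46, 45); check 46² + 45² = 2116 + 2025 = 4141 ✓.
Step 4: Order so x ≤ y and verify: 45² + 46² = 2025 + 2116 = 4141 = n. ✓

n = 4141 = 45² + 46² (one valid representation with x ≤ y).


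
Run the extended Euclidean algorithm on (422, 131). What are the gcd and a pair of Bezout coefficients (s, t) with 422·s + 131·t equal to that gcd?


Euclidean algorithm on (422, 131) — divide until remainder is 0:
  422 = 3 · 131 + 29
  131 = 4 · 29 + 15
  29 = 1 · 15 + 14
  15 = 1 · 14 + 1
  14 = 14 · 1 + 0
gcd(422, 131) = 1.
Track Bezout coefficients alongside the remainders: start with r₀ = 422 = a·1 + b·0 (s = 1, t = 0) and r₁ = 131 = a·0 + b·1 (s = 0, t = 1); each new remainder r_{k+1} = r_{k-1} − q_k·r_k inherits s_{k+1} = s_{k-1} − q_k·s_k, t_{k+1} = t_{k-1} − q_k·t_k, so r_k = a·s_k + b·t_k at every step:
  q = 3: r = 29, s = 1 − 3·0 = 1, t = 0 − 3·1 = -3  (check: 422·1 + 131·(-3) = 29)
  q = 4: r = 15, s = 0 − 4·1 = -4, t = 1 − 4·(-3) = 13  (check: 422·(-4) + 131·13 = 15)
  q = 1: r = 14, s = 1 − 1·(-4) = 5, t = -3 − 1·13 = -16  (check: 422·5 + 131·(-16) = 14)
  q = 1: r = 1, s = -4 − 1·5 = -9, t = 13 − 1·(-16) = 29  (check: 422·(-9) + 131·29 = 1)
The row with r = 1 (the gcd) gives the Bezout coefficients s = -9, t = 29.
Result: 422 · (-9) + 131 · (29) = 1.

gcd(422, 131) = 1; s = -9, t = 29 (check: 422·(-9) + 131·29 = 1).


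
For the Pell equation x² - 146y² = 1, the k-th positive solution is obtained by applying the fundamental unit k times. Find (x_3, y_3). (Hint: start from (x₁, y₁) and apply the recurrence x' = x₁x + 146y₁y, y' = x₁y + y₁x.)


Step 1: Find the fundamental solution (x₁, y₁) of x² - 146y² = 1.
  Expand √146 as a continued fraction. a₀ = ⌊√146⌋ = 12; iterate m_{k+1} = d_k·a_k − m_k, d_{k+1} = (146 − m_{k+1}²)/d_k, a_{k+1} = ⌊(a₀ + m_{k+1})/d_{k+1}⌋ (starting m₀ = 0, d₀ = 1), with convergents p_k = a_k·p_{k-1} + p_{k-2}, q_k = a_k·q_{k-1} + q_{k-2} (p₋₁ = 1, q₋₁ = 0):
  k = 0: a₀ = 12; p₀/q₀ = 12/1; p₀² − 146·q₀² = 144 − 146 = -2.
  k = 1: m = 12, d = 2, a = ⌊(12 + 12)/2⌋ = 12; p/q = (12·12 + 1)/(12·1 + 0) = 145/12; p² − 146·q² = 21025 − 21024 = 1.
  The first convergent with p² − 146·q² = 1 gives the fundamental solution (x₁, y₁) = (145, 12).
Step 2: Apply the recurrence (x_{n+1}, y_{n+1}) = (x₁x_n + 146y₁y_n, x₁y_n + y₁x_n) repeatedly.
  From (x_1, y_1) = (145, 12): x_2 = 145·145 + 146·12·12 = 42049; y_2 = 145·12 + 12·145 = 3480.
  From (x_2, y_2) = (42049, 3480): x_3 = 145·42049 + 146·12·3480 = 12194065; y_3 = 145·3480 + 12·42049 = 1009188.
Step 3: Verify x_3² - 146·y_3² = 148695221224225 - 148695221224224 = 1 (should be 1). ✓

(x_1, y_1) = (145, 12); (x_3, y_3) = (12194065, 1009188).


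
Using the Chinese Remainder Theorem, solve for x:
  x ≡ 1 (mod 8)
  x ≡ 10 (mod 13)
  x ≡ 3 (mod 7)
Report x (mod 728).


Moduli 8, 13, 7 are pairwise coprime; by CRT there is a unique solution modulo M = 8 · 13 · 7 = 728.
Solve pairwise, accumulating the modulus:
  Start with x ≡ 1 (mod 8).
  Combine with x ≡ 10 (mod 13): since gcd(8, 13) = 1, we get a unique residue mod 104.
    Write x = 1 + 8·t and substitute into x ≡ 10 (mod 13): 8·t ≡ 10 − 1 = 9 (mod 13).
    The inverse of 8 mod 13 is 5 (since 8·5 = 40 = 3·13 + 1), so t ≡ 5·9 = 45 ≡ 6 (mod 13).
    Then x = 1 + 8·6 = 49, valid modulo lcm(8, 13) = 104: x ≡ 49 (mod 104).
  Combine with x ≡ 3 (mod 7): since gcd(104, 7) = 1, we get a unique residue mod 728.
    Write x = 49 + 104·t and substitute into x ≡ 3 (mod 7): 104·t ≡ 3 − 49 = -46 (mod 7).
    Reduce coefficients mod 7: 6·t ≡ 3 (mod 7).
    The inverse of 6 mod 7 is 6 (since 6·6 = 36 = 5·7 + 1), so t ≡ 6·3 = 18 ≡ 4 (mod 7).
    Then x = 49 + 104·4 = 465, valid modulo lcm(104, 7) = 728: x ≡ 465 (mod 728).
Verify: 465 mod 8 = 1 ✓, 465 mod 13 = 10 ✓, 465 mod 7 = 3 ✓.

x ≡ 465 (mod 728).


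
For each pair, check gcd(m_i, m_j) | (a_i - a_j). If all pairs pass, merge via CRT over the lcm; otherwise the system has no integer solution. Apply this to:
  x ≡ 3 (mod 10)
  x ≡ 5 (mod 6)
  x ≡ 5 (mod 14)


Moduli 10, 6, 14 are not pairwise coprime, so CRT works modulo lcm(m_i) when all pairwise compatibility conditions hold.
Pairwise compatibility: gcd(m_i, m_j) must divide a_i - a_j for every pair.
Merge one congruence at a time:
  Start: x ≡ 3 (mod 10).
  Combine with x ≡ 5 (mod 6): gcd(10, 6) = 2; 5 - 3 = 2, which IS divisible by 2, so compatible.
    Write x = 3 + 10·t and substitute into x ≡ 5 (mod 6): 10·t ≡ 5 − 3 = 2 (mod 6).
    Divide the congruence (and modulus) by g = 2: 5·t ≡ 1 (mod 3).
    Reduce coefficients mod 3: 2·t ≡ 1 (mod 3).
    The inverse of 2 mod 3 is 2 (since 2·2 = 4 = 1·3 + 1), so t ≡ 2·1 = 2 ≡ 2 (mod 3).
    Then x = 3 + 10·2 = 23, valid modulo lcm(10, 6) = 30: x ≡ 23 (mod 30).
  Combine with x ≡ 5 (mod 14): gcd(30, 14) = 2; 5 - 23 = -18, which IS divisible by 2, so compatible.
    Write x = 23 + 30·t and substitute into x ≡ 5 (mod 14): 30·t ≡ 5 − 23 = -18 (mod 14).
    Divide the congruence (and modulus) by g = 2: 15·t ≡ -9 (mod 7).
    Reduce coefficients mod 7: 1·t ≡ 5 (mod 7).
    So t ≡ 5 (mod 7).
    Then x = 23 + 30·5 = 173, valid modulo lcm(30, 14) = 210: x ≡ 173 (mod 210).
Verify: 173 mod 10 = 3, 173 mod 6 = 5, 173 mod 14 = 5.

x ≡ 173 (mod 210).
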